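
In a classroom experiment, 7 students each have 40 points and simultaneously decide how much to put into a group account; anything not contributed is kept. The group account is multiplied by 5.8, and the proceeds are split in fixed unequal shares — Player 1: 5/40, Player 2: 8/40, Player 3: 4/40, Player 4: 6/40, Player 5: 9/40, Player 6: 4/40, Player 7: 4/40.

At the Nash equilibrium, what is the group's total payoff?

A player with share s gets back 5.8·s per unit contributed, so full contribution is dominant for anyone with s > 1/5.8 = 0.1724 and zero contribution is dominant for anyone below.
Player 2 and Player 5 are above the threshold, contributing 40 each; the remaining 5 contribute 0. Total contributed: 80.
The group account pays out 5.8 × 80 = 464.00 in total (split across the unequal shares, but the aggregate is all that matters for the group sum).
The 5 free-riders keep 40 each, adding 200. Group total = 200 + 464.00 = 664.00.

664.00 points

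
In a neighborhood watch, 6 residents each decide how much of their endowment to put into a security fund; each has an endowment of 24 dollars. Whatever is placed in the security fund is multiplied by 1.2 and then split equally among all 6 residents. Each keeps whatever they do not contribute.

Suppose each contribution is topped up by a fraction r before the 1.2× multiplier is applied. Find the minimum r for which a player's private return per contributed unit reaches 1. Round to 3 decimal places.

4.000

With matching at rate r, one contributed unit becomes (1 + r) in the security fund and returns 1.2 × (1 + r) / 6 to the contributor.
Setting this equal to 1: 1 + r = 6/1.2 = 5.0000.
So the minimum matching rate is r = 5.0000 − 1 = 4.000.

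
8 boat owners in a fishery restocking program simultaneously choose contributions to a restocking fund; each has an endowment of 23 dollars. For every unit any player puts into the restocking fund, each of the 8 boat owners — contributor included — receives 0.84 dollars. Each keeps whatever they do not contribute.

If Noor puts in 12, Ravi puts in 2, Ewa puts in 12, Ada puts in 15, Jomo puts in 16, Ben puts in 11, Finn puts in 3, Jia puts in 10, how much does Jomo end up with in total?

Total contributed: 12 + 2 + 12 + 15 + 16 + 11 + 3 + 10 = 81.
Each receives 0.84 × 81 = 68.04 from the restocking fund.
Jomo keeps 23 − 16 = 7, so Jomo's payoff is 7 + 68.04 = 75.04.

75.04 dollars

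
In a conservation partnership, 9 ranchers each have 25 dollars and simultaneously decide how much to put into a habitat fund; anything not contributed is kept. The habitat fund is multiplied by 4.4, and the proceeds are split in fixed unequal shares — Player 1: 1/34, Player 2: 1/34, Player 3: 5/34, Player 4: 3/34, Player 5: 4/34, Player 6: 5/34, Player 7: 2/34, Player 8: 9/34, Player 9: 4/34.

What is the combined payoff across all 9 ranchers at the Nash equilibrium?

310.00 dollars

For player j, contributing a unit is worthwhile iff 4.4 × (j's share) ≥ 1, i.e. iff j's share is at least 0.2273.
Only Player 8 (9/34) clears that bar, contributing 25; the remaining 8 contribute 0. Total contributed: 25.
The habitat fund pays out 4.4 × 25 = 110.00 in total (split across the unequal shares, but the aggregate is all that matters for the group sum).
The 8 free-riders keep 25 each, adding 200. Group total = 200 + 110.00 = 310.00.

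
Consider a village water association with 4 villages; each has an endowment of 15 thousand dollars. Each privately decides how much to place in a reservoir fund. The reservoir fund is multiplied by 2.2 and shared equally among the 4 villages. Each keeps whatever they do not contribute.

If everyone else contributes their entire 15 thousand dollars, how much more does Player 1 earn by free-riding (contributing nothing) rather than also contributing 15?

Switching from a contribution of 15 to 0 lets Player 1 keep an extra 15 thousand dollars, but lowers the reservoir fund by 15, which costs Player 1 their own share of that drop: 2.2/4 × 15 = 8.25.
Net gain = 15 − 8.25 = 6.75. The private return per contributed unit (0.5500) is below 1, so free-riding is indeed the best response regardless of what the others do.

6.75 thousand dollars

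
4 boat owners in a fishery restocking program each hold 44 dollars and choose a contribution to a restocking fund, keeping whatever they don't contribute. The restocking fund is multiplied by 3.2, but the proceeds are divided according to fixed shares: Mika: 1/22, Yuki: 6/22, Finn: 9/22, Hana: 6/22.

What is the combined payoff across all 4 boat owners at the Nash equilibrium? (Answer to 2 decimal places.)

A player with share s gets back 3.2·s per unit contributed, so full contribution is dominant for anyone with s > 1/3.2 = 0.3125 and zero contribution is dominant for anyone below.
The only share above 0.3125 is Finn's 9/22, contributing 44; the remaining 3 contribute 0. Total contributed: 44.
The restocking fund pays out 3.2 × 44 = 140.80 in total (split across the unequal shares, but the aggregate is all that matters for the group sum).
The 3 free-riders keep 44 each, adding 132. Group total = 132 + 140.80 = 272.80.

272.80 dollars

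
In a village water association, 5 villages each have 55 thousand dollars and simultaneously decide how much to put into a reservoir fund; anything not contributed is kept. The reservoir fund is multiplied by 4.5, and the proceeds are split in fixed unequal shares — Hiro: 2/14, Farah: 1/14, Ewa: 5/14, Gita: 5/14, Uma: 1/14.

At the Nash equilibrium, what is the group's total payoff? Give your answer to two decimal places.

Player j's private return per contributed unit is 4.5 × (j's share). Contributing is weakly dominant for j when that share is at least 1/4.5 = 0.2222, and contributing 0 is dominant otherwise.
Ewa and Gita are above the threshold, contributing 55 each; the remaining 3 contribute 0. Total contributed: 110.
The reservoir fund pays out 4.5 × 110 = 495.00 in total (split across the unequal shares, but the aggregate is all that matters for the group sum).
The 3 free-riders keep 55 each, adding 165. Group total = 165 + 495.00 = 660.00.

660.00 thousand dollars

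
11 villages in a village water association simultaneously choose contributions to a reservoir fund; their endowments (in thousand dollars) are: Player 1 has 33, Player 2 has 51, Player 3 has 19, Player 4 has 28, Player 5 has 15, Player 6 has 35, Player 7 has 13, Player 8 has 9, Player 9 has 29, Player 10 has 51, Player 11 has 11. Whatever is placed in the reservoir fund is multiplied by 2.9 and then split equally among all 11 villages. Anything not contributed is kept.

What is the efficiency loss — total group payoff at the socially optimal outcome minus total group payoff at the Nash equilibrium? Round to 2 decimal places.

The private return per contributed unit is 2.9/11 = 0.2636 < 1 for every player regardless of endowment, so the Nash equilibrium is zero contribution and the group total is Σ E_j = 33 + 51 + 19 + 28 + 15 + 35 + 13 + 9 + 29 + 51 + 11 = 294.
Each contributed unit returns 2.900 to the group, so the social optimum is full contribution by everyone: group total = 2.900 × 294 = 852.60.
Efficiency loss = (2.900 − 1) × 294 = 558.60.

558.60 thousand dollars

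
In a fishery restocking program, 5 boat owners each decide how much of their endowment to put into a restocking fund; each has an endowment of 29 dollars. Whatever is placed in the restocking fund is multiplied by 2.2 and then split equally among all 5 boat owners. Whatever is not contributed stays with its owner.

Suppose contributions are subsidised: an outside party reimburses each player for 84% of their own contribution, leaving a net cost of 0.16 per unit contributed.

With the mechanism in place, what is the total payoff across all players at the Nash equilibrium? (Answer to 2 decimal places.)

The effective private return per unit is now (2.2/5) / 0.16 = 2.7500 > 1, so every player's dominant strategy flips to full contribution.
At the Nash equilibrium everyone contributes 29. Group total payoff = 5 × (29 × 0.84 + 2.2 × 29) = 440.80.

440.80 dollars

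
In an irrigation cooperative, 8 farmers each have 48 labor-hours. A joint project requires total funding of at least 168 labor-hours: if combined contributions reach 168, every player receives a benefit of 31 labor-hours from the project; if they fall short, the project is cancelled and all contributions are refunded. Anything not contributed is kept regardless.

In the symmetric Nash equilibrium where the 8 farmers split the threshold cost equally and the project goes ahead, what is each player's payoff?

Equal share of the threshold: 168/8 = 21.
At this profile no one gains by cutting their contribution: any cut drops the total below 168, the project is cancelled, contributions are refunded, and the deviator ends with 48, which is less than 48 − 21 + 31 = 58. Contributing more than 21 just wastes the excess. So contributing exactly 21 is a best response.
Each player's payoff: 48 − 21 + 31 = 58.

58 labor-hours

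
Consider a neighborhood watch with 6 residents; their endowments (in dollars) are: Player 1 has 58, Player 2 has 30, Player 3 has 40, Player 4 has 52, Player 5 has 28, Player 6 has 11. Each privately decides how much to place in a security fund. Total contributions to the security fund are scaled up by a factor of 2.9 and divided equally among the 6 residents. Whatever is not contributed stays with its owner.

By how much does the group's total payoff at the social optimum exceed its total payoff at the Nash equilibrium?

The private return per contributed unit is 2.9/6 = 0.4833 < 1 for every player regardless of endowment, so the Nash equilibrium is zero contribution and the group total is Σ E_j = 58 + 30 + 40 + 52 + 28 + 11 = 219.
Each contributed unit returns 2.900 to the group, so the social optimum is full contribution by everyone: group total = 2.900 × 219 = 635.10.
Efficiency loss = (2.900 − 1) × 219 = 416.10.

416.10 dollars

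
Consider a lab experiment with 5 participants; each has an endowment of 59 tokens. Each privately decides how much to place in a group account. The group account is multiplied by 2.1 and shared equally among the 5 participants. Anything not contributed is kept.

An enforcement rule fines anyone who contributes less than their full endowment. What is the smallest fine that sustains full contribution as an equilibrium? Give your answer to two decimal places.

34.22 tokens

Given the others contribute fully, the best deviation is to contribute 0 (any partial contribution still incurs the fine and gives up units whose private return 0.4200 is below 1).
Deviating from 59 to 0 saves 59 tokens but forfeits the deviator's share of the drop in the group account: 2.1/5 × 59 = 24.78.
So the deviation gain is 59 − 24.78 = 34.22, and the fine must be at least 34.22 tokens to wipe it out.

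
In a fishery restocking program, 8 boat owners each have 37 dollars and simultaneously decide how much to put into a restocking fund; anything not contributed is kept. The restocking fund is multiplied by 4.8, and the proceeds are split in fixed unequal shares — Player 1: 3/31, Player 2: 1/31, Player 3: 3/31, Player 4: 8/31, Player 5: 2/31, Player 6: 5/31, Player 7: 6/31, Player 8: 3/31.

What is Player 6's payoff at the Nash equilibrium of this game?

Player j's private return per contributed unit is 4.8 × (j's share). Contributing is weakly dominant for j when that share is at least 1/4.8 = 0.2083, and contributing 0 is dominant otherwise.
Player 4 alone (share 8/31) is above the threshold, contributing 37; the remaining 7 contribute 0. Total contributed: 37.
Player 6 keeps 37 and receives 4.8 × 37 × 5/31 = 28.65 from the restocking fund, for a payoff of 65.65.

65.65 dollars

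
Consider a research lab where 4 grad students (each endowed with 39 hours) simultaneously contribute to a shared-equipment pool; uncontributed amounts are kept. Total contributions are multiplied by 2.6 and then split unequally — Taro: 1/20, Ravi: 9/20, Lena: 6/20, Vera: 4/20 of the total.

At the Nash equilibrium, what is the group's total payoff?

218.40 hours

For player j, contributing a unit is worthwhile iff 2.6 × (j's share) ≥ 1, i.e. iff j's share is at least 0.3846.
The only share above 0.3846 is Ravi's 9/20, contributing 39; the remaining 3 contribute 0. Total contributed: 39.
The shared-equipment pool pays out 2.6 × 39 = 101.40 in total (split across the unequal shares, but the aggregate is all that matters for the group sum).
The 3 free-riders keep 39 each, adding 117. Group total = 117 + 101.40 = 218.40.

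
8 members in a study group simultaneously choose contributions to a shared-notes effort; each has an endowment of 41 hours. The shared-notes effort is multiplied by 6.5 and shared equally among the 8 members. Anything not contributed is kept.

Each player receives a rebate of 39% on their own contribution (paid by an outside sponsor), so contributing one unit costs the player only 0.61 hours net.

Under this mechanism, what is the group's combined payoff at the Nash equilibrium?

With the mechanism, a contributed unit returns (6.5/8) / 0.61 = 1.3320 per unit of net cost to the contributor — now above 1 — so contributing fully is weakly dominant for every player.
So the Nash equilibrium is full contribution by all 8; the group earns 8 × (41 × 0.39 + 6.5 × 41) = 2259.92.

2259.92 hours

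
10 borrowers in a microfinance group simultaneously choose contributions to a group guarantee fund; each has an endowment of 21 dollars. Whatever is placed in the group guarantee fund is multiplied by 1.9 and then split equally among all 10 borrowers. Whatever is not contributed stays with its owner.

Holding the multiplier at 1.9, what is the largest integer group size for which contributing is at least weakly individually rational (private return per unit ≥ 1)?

1

Private return per unit is 1.9/(group size), which is ≥ 1 whenever the group size is ≤ 1.9.
The largest such integer is 1.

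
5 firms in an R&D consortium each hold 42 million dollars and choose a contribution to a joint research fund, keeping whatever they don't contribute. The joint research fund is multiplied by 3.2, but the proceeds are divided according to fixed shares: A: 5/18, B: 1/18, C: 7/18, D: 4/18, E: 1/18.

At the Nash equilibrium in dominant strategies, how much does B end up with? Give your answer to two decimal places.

Player j's private return per contributed unit is 3.2 × (j's share). Contributing is weakly dominant for j when that share is at least 1/3.2 = 0.3125, and contributing 0 is dominant otherwise.
C alone (share 7/18) is above the threshold, contributing 42; the remaining 4 contribute 0. Total contributed: 42.
B keeps 42 and receives 3.2 × 42 × 1/18 = 7.47 from the joint research fund, for a payoff of 49.47.

49.47 million dollars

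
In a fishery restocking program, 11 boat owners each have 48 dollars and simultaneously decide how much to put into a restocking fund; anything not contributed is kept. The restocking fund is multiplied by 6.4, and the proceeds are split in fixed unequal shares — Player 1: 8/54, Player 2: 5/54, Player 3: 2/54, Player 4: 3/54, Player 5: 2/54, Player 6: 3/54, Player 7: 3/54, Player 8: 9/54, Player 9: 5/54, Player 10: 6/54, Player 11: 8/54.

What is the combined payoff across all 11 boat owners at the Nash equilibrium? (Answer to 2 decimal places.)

787.20 dollars

For player j, contributing a unit is worthwhile iff 6.4 × (j's share) ≥ 1, i.e. iff j's share is at least 0.1563.
Only Player 8 (9/54) clears that bar, contributing 48; the remaining 10 contribute 0. Total contributed: 48.
The restocking fund pays out 6.4 × 48 = 307.20 in total (split across the unequal shares, but the aggregate is all that matters for the group sum).
The 10 free-riders keep 48 each, adding 480. Group total = 480 + 307.20 = 787.20.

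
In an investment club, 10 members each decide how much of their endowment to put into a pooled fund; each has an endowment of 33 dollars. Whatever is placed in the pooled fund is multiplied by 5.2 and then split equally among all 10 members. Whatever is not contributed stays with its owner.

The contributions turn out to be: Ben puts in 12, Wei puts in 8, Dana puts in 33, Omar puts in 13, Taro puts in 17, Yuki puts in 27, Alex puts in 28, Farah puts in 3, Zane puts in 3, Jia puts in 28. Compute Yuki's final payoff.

95.44 dollars

Total contributed: 12 + 8 + 33 + 13 + 17 + 27 + 28 + 3 + 3 + 28 = 172.
Each receives 5.2 × 172 / 10 = 89.44 from the pooled fund.
Yuki keeps 33 − 27 = 6, so Yuki's payoff is 6 + 89.44 = 95.44.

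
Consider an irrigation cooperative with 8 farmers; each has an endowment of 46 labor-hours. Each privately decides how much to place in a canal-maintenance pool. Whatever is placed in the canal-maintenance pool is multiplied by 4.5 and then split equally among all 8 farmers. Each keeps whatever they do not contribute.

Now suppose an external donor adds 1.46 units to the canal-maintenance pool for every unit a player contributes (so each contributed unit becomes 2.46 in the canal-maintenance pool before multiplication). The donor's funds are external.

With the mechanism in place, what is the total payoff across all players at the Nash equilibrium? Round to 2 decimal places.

4073.76 labor-hours

With the mechanism, a contributed unit returns 4.5 × 2.46 / 8 = 1.3838 per unit of net cost to the contributor — now above 1 — so contributing fully is weakly dominant for every player.
So the Nash equilibrium is full contribution by all 8; the group earns 4.5 × 2.46 × 368 = 4073.76.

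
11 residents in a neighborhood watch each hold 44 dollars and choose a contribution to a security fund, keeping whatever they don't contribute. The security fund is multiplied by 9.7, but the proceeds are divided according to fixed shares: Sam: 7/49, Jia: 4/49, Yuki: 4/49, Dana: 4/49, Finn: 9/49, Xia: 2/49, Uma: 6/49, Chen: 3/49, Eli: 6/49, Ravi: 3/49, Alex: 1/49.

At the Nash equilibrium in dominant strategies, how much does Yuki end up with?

183.36 dollars

A player with share s gets back 9.7·s per unit contributed, so full contribution is dominant for anyone with s > 1/9.7 = 0.1031 and zero contribution is dominant for anyone below.
Sam, Finn, Uma and Eli are above the threshold, contributing 44 each; the remaining 7 contribute 0. Total contributed: 176.
Yuki keeps 44 and receives 9.7 × 176 × 4/49 = 139.36 from the security fund, for a payoff of 183.36.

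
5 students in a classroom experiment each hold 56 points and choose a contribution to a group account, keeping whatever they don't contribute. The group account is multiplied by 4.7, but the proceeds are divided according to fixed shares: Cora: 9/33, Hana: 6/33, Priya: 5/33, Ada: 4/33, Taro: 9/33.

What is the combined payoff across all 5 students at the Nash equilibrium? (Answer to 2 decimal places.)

694.40 points

A player with share s gets back 4.7·s per unit contributed, so full contribution is dominant for anyone with s > 1/4.7 = 0.2128 and zero contribution is dominant for anyone below.
The shares above 0.2128 belong to Cora and Taro, contributing 56 each; the remaining 3 contribute 0. Total contributed: 112.
The group account pays out 4.7 × 112 = 526.40 in total (split across the unequal shares, but the aggregate is all that matters for the group sum).
The 3 free-riders keep 56 each, adding 168. Group total = 168 + 526.40 = 694.40.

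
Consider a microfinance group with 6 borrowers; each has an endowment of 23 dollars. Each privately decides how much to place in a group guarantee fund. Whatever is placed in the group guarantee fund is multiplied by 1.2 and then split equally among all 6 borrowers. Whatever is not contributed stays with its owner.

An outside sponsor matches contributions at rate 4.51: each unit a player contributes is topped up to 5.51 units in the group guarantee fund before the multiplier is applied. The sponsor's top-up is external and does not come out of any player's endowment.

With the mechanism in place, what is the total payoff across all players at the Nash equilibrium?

912.46 dollars

Under the mechanism each unit contributed yields 1.2 × 5.51 / 6 = 1.1020 back to its contributor per unit of net cost, which exceeds 1, making full contribution the dominant choice for everyone.
At the Nash equilibrium everyone contributes 23. Group total payoff = 1.2 × 5.51 × 138 = 912.46.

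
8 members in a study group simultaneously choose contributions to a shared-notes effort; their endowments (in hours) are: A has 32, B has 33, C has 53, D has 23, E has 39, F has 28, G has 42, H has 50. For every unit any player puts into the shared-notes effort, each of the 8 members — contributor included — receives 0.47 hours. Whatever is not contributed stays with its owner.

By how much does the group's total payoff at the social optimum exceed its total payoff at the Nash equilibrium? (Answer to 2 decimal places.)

828.00 hours

The private return per contributed unit is 0.47 < 1 for everyone, so the Nash equilibrium is zero contribution and the group total is Σ E_j = 32 + 33 + 53 + 23 + 39 + 28 + 42 + 50 = 300.
Each contributed unit returns 3.760 to the group, so the social optimum is full contribution by everyone: group total = 3.760 × 300 = 1128.00.
Efficiency loss = (3.760 − 1) × 300 = 828.00.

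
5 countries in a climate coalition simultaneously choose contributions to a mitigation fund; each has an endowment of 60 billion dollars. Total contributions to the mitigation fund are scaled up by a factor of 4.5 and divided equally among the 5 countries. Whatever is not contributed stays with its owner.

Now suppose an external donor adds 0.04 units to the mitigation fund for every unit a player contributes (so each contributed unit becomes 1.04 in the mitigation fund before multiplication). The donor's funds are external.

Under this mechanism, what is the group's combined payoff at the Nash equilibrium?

300.00 billion dollars

The effective private return is 4.5 × 1.04 / 5 = 0.9360, which is still under 1, so the mechanism doesn't change anyone's dominant strategy: zero contribution.
At the Nash equilibrium no one contributes; group total payoff = 5 × 60 = 300.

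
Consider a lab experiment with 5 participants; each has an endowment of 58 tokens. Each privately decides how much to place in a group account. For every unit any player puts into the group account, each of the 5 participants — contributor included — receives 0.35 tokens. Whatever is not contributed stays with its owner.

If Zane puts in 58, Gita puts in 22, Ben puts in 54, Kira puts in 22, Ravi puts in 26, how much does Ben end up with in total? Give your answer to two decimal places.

67.70 tokens

Total contributed: 58 + 22 + 54 + 22 + 26 = 182.
Each receives 0.35 × 182 = 63.70 from the group account.
Ben keeps 58 − 54 = 4, so Ben's payoff is 4 + 63.70 = 67.70.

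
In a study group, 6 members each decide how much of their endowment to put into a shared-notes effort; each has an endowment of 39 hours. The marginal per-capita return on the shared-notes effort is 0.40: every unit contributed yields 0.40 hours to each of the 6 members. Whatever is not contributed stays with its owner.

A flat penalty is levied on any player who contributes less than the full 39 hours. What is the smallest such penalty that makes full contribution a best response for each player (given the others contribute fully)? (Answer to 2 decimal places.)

23.40 hours

Given the others contribute fully, the best deviation is to contribute 0 (any partial contribution still incurs the fine and gives up units whose private return 0.40 is below 1).
Deviating from 39 to 0 saves 39 hours but forfeits the deviator's share of the drop in the shared-notes effort: 0.40 × 39 = 15.60.
So the deviation gain is 39 − 15.60 = 23.40, and the fine must be at least 23.40 hours to wipe it out.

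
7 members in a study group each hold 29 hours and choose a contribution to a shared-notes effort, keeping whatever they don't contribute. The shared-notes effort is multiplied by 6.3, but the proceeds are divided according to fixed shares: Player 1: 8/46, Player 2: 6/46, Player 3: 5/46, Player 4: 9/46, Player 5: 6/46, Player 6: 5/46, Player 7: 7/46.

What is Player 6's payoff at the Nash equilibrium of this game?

68.72 hours

A player with share s gets back 6.3·s per unit contributed, so full contribution is dominant for anyone with s > 1/6.3 = 0.1587 and zero contribution is dominant for anyone below.
The shares above 0.1587 belong to Player 1 and Player 4, contributing 29 each; the remaining 5 contribute 0. Total contributed: 58.
Player 6 keeps 29 and receives 6.3 × 58 × 5/46 = 39.72 from the shared-notes effort, for a payoff of 68.72.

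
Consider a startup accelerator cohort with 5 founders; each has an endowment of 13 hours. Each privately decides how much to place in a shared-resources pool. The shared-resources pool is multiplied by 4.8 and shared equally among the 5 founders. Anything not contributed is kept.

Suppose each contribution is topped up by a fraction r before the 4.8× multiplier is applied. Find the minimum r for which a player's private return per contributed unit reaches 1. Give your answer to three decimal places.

0.042

With matching at rate r, one contributed unit becomes (1 + r) in the shared-resources pool and returns 4.8 × (1 + r) / 5 to the contributor.
Setting this equal to 1: 1 + r = 5/4.8 = 1.0417.
So the minimum matching rate is r = 1.0417 − 1 = 0.042.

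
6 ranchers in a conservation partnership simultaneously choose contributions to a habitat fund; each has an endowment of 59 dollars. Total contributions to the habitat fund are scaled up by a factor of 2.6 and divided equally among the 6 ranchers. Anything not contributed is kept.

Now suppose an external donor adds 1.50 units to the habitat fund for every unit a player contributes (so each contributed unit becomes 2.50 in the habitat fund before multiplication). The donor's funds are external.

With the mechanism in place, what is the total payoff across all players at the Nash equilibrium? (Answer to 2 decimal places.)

2301.00 dollars

The effective private return per unit is now 2.6 × 2.50 / 6 = 1.0833 > 1, so every player's dominant strategy flips to full contribution.
At the Nash equilibrium everyone contributes 59. Group total payoff = 2.6 × 2.50 × 354 = 2301.00.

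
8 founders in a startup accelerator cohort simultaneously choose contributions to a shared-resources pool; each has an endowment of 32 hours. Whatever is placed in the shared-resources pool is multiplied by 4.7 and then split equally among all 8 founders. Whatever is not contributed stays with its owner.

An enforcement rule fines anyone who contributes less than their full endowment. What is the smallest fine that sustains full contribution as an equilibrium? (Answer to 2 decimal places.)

13.20 hours

Given the others contribute fully, the best deviation is to contribute 0 (any partial contribution still incurs the fine and gives up units whose private return 0.5875 is below 1).
Deviating from 32 to 0 saves 32 hours but forfeits the deviator's share of the drop in the shared-resources pool: 4.7/8 × 32 = 18.80.
So the deviation gain is 32 − 18.80 = 13.20, and the fine must be at least 13.20 hours to wipe it out.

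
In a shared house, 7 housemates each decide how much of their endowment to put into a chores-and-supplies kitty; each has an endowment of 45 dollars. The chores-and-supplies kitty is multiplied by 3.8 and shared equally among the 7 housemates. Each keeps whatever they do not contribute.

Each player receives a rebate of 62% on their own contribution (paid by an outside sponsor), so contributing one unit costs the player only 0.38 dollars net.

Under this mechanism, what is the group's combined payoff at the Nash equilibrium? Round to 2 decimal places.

The effective private return per unit is now (3.8/7) / 0.38 = 1.4286 > 1, so every player's dominant strategy flips to full contribution.
So the Nash equilibrium is full contribution by all 7; the group earns 7 × (45 × 0.62 + 3.8 × 45) = 1392.30.

1392.30 dollars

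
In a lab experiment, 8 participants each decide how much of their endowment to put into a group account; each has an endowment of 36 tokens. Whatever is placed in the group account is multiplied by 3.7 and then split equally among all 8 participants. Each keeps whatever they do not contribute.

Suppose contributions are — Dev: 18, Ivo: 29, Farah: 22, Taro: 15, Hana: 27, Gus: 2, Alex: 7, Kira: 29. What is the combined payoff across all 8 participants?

Total contributed: 18 + 29 + 22 + 15 + 27 + 2 + 7 + 29 = 149; total kept: 8 × 36 − 149 = 139.
The group account pays out 3.7 × 149 = 551.30 in aggregate.
Group total = 139 + 551.30 = 690.30.

690.30 tokens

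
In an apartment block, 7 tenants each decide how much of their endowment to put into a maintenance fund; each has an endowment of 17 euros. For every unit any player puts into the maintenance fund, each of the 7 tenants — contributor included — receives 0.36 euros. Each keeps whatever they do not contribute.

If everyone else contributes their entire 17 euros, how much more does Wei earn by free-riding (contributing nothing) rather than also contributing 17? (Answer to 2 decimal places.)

Switching from a contribution of 17 to 0 lets Wei keep an extra 17 euros, but lowers the maintenance fund by 17, which costs Wei their own share of that drop: 0.36 × 17 = 6.12.
Net gain = 17 − 6.12 = 10.88. The private return per contributed unit (0.36) is below 1, so free-riding is indeed the best response regardless of what the others do.

10.88 euros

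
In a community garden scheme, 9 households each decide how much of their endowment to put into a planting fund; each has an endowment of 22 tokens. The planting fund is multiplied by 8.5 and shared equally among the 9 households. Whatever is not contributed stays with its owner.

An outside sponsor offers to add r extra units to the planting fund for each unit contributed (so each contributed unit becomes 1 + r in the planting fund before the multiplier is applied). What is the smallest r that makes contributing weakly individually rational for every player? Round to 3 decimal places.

With matching at rate r, one contributed unit becomes (1 + r) in the planting fund and returns 8.5 × (1 + r) / 9 to the contributor.
Setting this equal to 1: 1 + r = 9/8.5 = 1.0588.
So the minimum matching rate is r = 1.0588 − 1 = 0.059.

0.059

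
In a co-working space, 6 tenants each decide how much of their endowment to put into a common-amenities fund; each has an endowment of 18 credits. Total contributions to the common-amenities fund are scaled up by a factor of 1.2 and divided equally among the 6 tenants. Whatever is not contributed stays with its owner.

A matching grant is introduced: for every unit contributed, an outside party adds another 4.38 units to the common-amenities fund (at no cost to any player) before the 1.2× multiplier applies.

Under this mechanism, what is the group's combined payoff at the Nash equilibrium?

697.25 credits

The effective private return per unit is now 1.2 × 5.38 / 6 = 1.0760 > 1, so every player's dominant strategy flips to full contribution.
At the Nash equilibrium everyone contributes 18. Group total payoff = 1.2 × 5.38 × 108 = 697.25.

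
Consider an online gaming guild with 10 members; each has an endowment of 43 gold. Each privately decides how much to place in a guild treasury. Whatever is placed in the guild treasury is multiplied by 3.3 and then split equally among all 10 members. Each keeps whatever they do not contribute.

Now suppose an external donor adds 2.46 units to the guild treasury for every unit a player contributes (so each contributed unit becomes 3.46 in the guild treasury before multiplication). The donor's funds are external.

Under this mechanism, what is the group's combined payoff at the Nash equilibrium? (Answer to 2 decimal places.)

The effective private return per unit is now 3.3 × 3.46 / 10 = 1.1418 > 1, so every player's dominant strategy flips to full contribution.
At the Nash equilibrium everyone contributes 43. Group total payoff = 3.3 × 3.46 × 430 = 4909.74.

4909.74 gold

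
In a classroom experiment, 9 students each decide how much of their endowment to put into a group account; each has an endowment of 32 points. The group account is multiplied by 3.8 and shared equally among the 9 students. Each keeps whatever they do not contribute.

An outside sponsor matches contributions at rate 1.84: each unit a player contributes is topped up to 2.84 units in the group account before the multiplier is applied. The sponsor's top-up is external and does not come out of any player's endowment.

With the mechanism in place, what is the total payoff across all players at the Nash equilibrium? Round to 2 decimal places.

3108.10 points

Under the mechanism each unit contributed yields 3.8 × 2.84 / 9 = 1.1991 back to its contributor per unit of net cost, which exceeds 1, making full contribution the dominant choice for everyone.
At the Nash equilibrium everyone contributes 32. Group total payoff = 3.8 × 2.84 × 288 = 3108.10.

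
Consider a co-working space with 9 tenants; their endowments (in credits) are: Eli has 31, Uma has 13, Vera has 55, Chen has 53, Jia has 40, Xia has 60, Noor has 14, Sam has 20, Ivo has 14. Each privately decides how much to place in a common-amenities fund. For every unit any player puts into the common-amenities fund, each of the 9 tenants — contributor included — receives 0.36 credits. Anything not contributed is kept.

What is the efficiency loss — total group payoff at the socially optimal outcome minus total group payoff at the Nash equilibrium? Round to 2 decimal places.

672.00 credits

The private return per contributed unit is 0.36 < 1 for everyone, so the Nash equilibrium is zero contribution and the group total is Σ E_j = 31 + 13 + 55 + 53 + 40 + 60 + 14 + 20 + 14 = 300.
Each contributed unit returns 3.240 to the group, so the social optimum is full contribution by everyone: group total = 3.240 × 300 = 972.00.
Efficiency loss = (3.240 − 1) × 300 = 672.00.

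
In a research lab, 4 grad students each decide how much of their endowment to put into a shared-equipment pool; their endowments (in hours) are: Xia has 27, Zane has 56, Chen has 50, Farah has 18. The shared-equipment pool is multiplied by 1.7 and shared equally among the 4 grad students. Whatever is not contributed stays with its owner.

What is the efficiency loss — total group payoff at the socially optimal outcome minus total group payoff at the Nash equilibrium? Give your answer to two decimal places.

The private return per contributed unit is 1.7/4 = 0.4250 < 1 for every player regardless of endowment, so the Nash equilibrium is zero contribution and the group total is Σ E_j = 27 + 56 + 50 + 18 = 151.
Each contributed unit returns 1.700 to the group, so the social optimum is full contribution by everyone: group total = 1.700 × 151 = 256.70.
Efficiency loss = (1.700 − 1) × 151 = 105.70.

105.70 hours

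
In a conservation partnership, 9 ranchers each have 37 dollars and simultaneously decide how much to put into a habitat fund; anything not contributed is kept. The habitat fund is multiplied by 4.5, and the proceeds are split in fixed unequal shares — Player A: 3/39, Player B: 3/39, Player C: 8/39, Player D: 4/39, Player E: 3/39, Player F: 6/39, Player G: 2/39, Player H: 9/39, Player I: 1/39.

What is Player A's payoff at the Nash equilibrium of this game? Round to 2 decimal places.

A player with share s gets back 4.5·s per unit contributed, so full contribution is dominant for anyone with s > 1/4.5 = 0.2222 and zero contribution is dominant for anyone below.
Player H alone (share 9/39) is above the threshold, contributing 37; the remaining 8 contribute 0. Total contributed: 37.
Player A keeps 37 and receives 4.5 × 37 × 3/39 = 12.81 from the habitat fund, for a payoff of 49.81.

49.81 dollars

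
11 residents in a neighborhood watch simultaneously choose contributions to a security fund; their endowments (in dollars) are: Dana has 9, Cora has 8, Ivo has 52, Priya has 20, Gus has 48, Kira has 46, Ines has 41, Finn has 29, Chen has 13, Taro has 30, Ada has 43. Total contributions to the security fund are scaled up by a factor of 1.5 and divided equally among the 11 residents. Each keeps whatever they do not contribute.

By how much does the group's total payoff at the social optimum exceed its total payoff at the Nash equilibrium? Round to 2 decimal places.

169.50 dollars

The private return per contributed unit is 1.5/11 = 0.1364 < 1 for every player regardless of endowment, so the Nash equilibrium is zero contribution and the group total is Σ E_j = 9 + 8 + 52 + 20 + 48 + 46 + 41 + 29 + 13 + 30 + 43 = 339.
Each contributed unit returns 1.500 to the group, so the social optimum is full contribution by everyone: group total = 1.500 × 339 = 508.50.
Efficiency loss = (1.500 − 1) × 339 = 169.50.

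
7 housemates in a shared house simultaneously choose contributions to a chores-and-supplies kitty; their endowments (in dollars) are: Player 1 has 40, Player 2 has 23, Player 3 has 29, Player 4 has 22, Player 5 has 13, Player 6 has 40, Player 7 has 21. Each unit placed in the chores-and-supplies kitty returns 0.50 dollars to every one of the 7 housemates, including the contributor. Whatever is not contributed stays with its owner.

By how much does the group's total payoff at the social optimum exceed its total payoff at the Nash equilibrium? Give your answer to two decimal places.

470.00 dollars

The private return per contributed unit is 0.50 < 1 for everyone, so the Nash equilibrium is zero contribution and the group total is Σ E_j = 40 + 23 + 29 + 22 + 13 + 40 + 21 = 188.
Each contributed unit returns 3.500 to the group, so the social optimum is full contribution by everyone: group total = 3.500 × 188 = 658.00.
Efficiency loss = (3.500 − 1) × 188 = 470.00.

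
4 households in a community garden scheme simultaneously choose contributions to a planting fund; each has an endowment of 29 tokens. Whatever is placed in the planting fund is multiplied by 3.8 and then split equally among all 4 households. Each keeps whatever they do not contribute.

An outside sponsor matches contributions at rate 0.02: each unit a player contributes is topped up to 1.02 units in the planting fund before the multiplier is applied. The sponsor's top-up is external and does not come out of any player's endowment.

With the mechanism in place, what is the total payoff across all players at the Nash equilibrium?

Even with the mechanism, each unit contributed returns only 3.8 × 1.02 / 4 = 0.9690 per unit of net cost, so contributing nothing is still dominant.
Everyone keeps their endowment and the group total is 4 × 29 = 116.

116.00 tokens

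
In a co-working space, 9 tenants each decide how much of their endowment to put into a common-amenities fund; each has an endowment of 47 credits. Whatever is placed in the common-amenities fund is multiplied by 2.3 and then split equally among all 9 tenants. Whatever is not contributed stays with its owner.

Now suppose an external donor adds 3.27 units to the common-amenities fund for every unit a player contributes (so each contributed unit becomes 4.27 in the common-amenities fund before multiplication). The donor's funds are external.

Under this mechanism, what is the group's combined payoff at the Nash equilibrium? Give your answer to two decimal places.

The effective private return per unit is now 2.3 × 4.27 / 9 = 1.0912 > 1, so every player's dominant strategy flips to full contribution.
So the Nash equilibrium is full contribution by all 9; the group earns 2.3 × 4.27 × 423 = 4154.28.

4154.28 credits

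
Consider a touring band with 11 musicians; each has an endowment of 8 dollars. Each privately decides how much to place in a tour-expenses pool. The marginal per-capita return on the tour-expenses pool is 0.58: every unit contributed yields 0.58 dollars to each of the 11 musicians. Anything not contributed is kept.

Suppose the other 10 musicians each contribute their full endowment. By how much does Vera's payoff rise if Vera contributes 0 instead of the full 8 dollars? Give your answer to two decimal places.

3.36 dollars

Switching from a contribution of 8 to 0 lets Vera keep an extra 8 dollars, but lowers the tour-expenses pool by 8, which costs Vera their own share of that drop: 0.58 × 8 = 4.64.
Net gain = 8 − 4.64 = 3.36. The private return per contributed unit (0.58) is below 1, so free-riding is indeed the best response regardless of what the others do.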